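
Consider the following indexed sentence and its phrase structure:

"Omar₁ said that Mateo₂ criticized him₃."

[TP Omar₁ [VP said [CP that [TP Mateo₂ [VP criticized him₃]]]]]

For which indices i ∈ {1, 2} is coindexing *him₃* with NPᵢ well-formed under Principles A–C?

{1}

*him* is a pronoun, so Principle B applies: it must be free in its binding domain.
Binding domain of *him₃*: the embedded TP, whose subject is Mateo₂.
*Omar₁* c-commands the pronoun but from outside its binding domain, and is not c-commanded by it → coindexation permitted.
*Mateo₂* c-commands the pronoun within its binding domain → coindexation would violate Principle B.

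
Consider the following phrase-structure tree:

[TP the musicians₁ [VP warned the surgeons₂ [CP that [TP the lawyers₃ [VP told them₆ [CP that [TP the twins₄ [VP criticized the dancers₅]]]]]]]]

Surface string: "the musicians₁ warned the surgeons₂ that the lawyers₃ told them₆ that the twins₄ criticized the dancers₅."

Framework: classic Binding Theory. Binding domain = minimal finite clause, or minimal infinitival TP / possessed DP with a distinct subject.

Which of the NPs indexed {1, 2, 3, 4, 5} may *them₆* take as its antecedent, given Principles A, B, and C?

*them* is a pronoun, so Principle B applies: it must be free in its binding domain.
Binding domain of *them₆*: the embedded TP, whose subject is the lawyers₃.
*the musicians₁* c-commands the pronoun but from outside its binding domain, and is not c-commanded by it → coindexation permitted.
*the surgeons₂* c-commands the pronoun but from outside its binding domain, and is not c-commanded by it → coindexation permitted.
*the lawyers₃* c-commands the pronoun within its binding domain → coindexation would violate Principle B.
*the twins₄*: the pronoun c-commands this R-expression → coindexation would violate Principle C on *the twins₄*.
*the dancers₅*: the pronoun c-commands this R-expression → coindexation would violate Principle C on *the dancers₅*.

{1, 2}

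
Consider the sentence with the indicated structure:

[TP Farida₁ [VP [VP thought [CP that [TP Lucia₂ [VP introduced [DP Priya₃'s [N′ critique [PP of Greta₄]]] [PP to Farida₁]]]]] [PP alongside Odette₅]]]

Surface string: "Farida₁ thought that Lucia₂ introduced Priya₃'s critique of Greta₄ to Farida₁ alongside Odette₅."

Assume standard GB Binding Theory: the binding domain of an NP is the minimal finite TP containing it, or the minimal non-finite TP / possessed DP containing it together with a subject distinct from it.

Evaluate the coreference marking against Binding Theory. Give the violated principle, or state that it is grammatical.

Principle C

The two coindexed NPs are *Farida₁* (the lower occurrence) and *Farida₁* (the higher occurrence).
*Farida₁* (the lower occurrence) is an R-expression. Principle C requires it to be free everywhere.
*Farida₁* (the higher occurrence) c-commands it and carries the same index.
The R-expression is bound → Principle C violation.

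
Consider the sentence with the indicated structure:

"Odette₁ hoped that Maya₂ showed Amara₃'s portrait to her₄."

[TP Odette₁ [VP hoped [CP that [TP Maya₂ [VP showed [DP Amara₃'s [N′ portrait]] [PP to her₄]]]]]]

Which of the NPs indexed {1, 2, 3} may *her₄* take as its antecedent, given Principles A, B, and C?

{1, 3}

*her* is a pronoun, so Principle B applies: it must be free in its binding domain.
Binding domain of *her₄*: the embedded TP, whose subject is Maya₂.
*Odette₁* c-commands the pronoun but from outside its binding domain, and is not c-commanded by it → coindexation permitted.
*Maya₂* c-commands the pronoun within its binding domain → coindexation would violate Principle B.
*Amara₃* and the pronoun do not c-command one another → neither Principle B nor Principle C is at stake; coindexation permitted.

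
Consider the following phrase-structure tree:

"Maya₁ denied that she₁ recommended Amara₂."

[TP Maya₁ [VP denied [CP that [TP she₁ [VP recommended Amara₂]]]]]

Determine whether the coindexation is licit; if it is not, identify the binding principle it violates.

grammatical

The two coindexed NPs are *Maya₁* and *she₁*.
*she₁* is a pronoun; nothing c-commands it within its binding domain (the embedded TP.), so Principle B holds trivially.
*Maya₁* is an R-expression; *she₁* does not c-command it, and no other NP shares its index, so Principle C is satisfied.
All principles are respected.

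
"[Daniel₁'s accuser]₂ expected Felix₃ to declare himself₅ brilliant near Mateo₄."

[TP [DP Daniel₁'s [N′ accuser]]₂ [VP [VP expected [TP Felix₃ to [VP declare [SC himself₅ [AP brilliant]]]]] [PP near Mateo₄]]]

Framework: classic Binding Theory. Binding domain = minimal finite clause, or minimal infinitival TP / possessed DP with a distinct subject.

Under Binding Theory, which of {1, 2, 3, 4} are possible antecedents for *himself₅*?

{3}

*himself* is an anaphor, so Principle A applies: it must be bound in its binding domain.
Binding domain of *himself₅*: the embedded TP, whose subject is Felix₃.
*Daniel₁* does not c-command the anaphor → cannot bind it.
*[Daniel₁'s accuser]₂* c-commands the anaphor but is outside its binding domain → cannot satisfy Principle A.
*Felix₃* c-commands the anaphor within its binding domain → licit binder.
*Mateo₄* does not c-command the anaphor → cannot bind it.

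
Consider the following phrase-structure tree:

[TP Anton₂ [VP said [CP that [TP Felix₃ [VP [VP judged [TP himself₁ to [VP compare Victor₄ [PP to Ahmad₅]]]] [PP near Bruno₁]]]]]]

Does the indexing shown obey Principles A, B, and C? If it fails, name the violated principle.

Principle A

The two coindexed NPs are *Bruno₁* and *himself₁*.
*himself₁* is an anaphor. Principle A requires it to be bound within its binding domain — the embedded TP, whose subject is Felix₃.
Within that domain it is c-commanded by *Felix₃*, which does not share its index.
*Bruno₁* does not c-command the anaphor at all.
The anaphor is unbound in its domain → Principle A violation.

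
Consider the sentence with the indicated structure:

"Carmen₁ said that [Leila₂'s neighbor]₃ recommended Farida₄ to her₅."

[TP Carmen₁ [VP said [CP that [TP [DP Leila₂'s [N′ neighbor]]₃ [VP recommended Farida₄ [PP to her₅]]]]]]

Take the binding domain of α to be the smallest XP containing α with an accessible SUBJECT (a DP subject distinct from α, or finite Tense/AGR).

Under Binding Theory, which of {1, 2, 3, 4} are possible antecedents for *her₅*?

{1, 2}

*her* is a pronoun, so Principle B applies: it must be free in its binding domain.
Binding domain of *her₅*: the embedded TP, whose subject is [Leila₂'s neighbor]₃.
*Carmen₁* c-commands the pronoun but from outside its binding domain, and is not c-commanded by it → coindexation permitted.
*Leila₂* and the pronoun do not c-command one another → neither Principle B nor Principle C is at stake; coindexation permitted.
*[Leila₂'s neighbor]₃* c-commands the pronoun within its binding domain → coindexation would violate Principle B.
*Farida₄* c-commands the pronoun within its binding domain → coindexation would violate Principle B.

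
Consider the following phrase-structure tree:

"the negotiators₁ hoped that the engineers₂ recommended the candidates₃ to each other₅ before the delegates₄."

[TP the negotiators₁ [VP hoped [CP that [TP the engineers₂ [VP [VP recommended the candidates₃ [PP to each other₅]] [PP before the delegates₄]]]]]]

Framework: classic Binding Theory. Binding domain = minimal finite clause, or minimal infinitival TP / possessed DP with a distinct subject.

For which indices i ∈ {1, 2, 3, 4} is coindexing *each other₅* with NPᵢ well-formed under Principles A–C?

{2, 3}

*each other* is an anaphor, so Principle A applies: it must be bound in its binding domain.
Binding domain of *each other₅*: the embedded TP, whose subject is the engineers₂.
*the negotiators₁* c-commands the anaphor but is outside its binding domain → cannot satisfy Principle A.
*the engineers₂* c-commands the anaphor within its binding domain → licit binder.
*the candidates₃* c-commands the anaphor within its binding domain → licit binder.
*the delegates₄* does not c-command the anaphor → cannot bind it.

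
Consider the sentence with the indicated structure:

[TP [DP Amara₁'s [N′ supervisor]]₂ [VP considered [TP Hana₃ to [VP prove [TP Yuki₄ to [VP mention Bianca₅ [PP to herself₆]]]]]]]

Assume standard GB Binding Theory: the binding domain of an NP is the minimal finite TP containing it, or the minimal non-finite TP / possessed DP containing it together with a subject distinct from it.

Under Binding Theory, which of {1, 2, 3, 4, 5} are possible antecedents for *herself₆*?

*herself* is an anaphor, so Principle A applies: it must be bound in its binding domain.
Binding domain of *herself₆*: the embedded TP, whose subject is Yuki₄.
*Amara₁* does not c-command the anaphor → cannot bind it.
*[Amara₁'s supervisor]₂* c-commands the anaphor but is outside its binding domain → cannot satisfy Principle A.
*Hana₃* c-commands the anaphor but is outside its binding domain → cannot satisfy Principle A.
*Yuki₄* c-commands the anaphor within its binding domain → licit binder.
*Bianca₅* c-commands the anaphor within its binding domain → licit binder.

{4, 5}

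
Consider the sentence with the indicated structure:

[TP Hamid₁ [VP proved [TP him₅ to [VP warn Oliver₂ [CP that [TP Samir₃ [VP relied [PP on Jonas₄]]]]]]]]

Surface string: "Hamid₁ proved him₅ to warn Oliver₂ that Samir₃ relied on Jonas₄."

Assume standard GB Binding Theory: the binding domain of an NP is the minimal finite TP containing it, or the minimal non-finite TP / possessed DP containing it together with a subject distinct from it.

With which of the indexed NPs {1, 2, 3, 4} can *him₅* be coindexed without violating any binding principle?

none

*him* is a pronoun, so Principle B applies: it must be free in its binding domain.
Binding domain of *him₅*: the matrix TP, whose subject is Hamid₁.
*Hamid₁* c-commands the pronoun within its binding domain → coindexation would violate Principle B.
*Oliver₂*: the pronoun c-commands this R-expression → coindexation would violate Principle C on *Oliver₂*.
*Samir₃*: the pronoun c-commands this R-expression → coindexation would violate Principle C on *Samir₃*.
*Jonas₄*: the pronoun c-commands this R-expression → coindexation would violate Principle C on *Jonas₄*.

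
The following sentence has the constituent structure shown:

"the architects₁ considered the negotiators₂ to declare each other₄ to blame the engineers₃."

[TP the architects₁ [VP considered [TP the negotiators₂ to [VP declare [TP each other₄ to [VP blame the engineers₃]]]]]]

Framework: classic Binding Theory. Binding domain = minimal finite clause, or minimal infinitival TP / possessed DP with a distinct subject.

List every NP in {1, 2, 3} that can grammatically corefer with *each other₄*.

*each other* is an anaphor, so Principle A applies: it must be bound in its binding domain.
Binding domain of *each other₄*: the embedded TP, whose subject is the negotiators₂.
*the architects₁* c-commands the anaphor but is outside its binding domain → cannot satisfy Principle A.
*the negotiators₂* c-commands the anaphor within its binding domain → licit binder.
*the engineers₃* does not c-command the anaphor → cannot bind it.

{2}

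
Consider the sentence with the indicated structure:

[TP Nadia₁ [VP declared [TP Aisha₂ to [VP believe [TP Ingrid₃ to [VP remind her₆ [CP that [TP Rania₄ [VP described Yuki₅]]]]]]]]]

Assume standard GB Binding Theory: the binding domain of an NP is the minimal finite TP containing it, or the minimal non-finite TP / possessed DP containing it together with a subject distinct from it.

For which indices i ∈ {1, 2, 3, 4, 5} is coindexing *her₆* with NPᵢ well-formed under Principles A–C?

*her* is a pronoun, so Principle B applies: it must be free in its binding domain.
Binding domain of *her₆*: the embedded TP, whose subject is Ingrid₃.
*Nadia₁* c-commands the pronoun but from outside its binding domain, and is not c-commanded by it → coindexation permitted.
*Aisha₂* c-commands the pronoun but from outside its binding domain, and is not c-commanded by it → coindexation permitted.
*Ingrid₃* c-commands the pronoun within its binding domain → coindexation would violate Principle B.
*Rania₄*: the pronoun c-commands this R-expression → coindexation would violate Principle C on *Rania₄*.
*Yuki₅*: the pronoun c-commands this R-expression → coindexation would violate Principle C on *Yuki₅*.

{1, 2}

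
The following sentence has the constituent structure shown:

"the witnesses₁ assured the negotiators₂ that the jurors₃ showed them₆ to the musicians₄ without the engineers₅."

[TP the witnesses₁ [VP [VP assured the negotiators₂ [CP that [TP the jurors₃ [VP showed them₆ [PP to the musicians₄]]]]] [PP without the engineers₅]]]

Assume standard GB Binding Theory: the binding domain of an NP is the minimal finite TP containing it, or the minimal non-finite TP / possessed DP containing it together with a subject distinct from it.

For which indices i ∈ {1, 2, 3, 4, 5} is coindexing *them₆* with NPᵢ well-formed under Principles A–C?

{1, 2, 5}

*them* is a pronoun, so Principle B applies: it must be free in its binding domain.
Binding domain of *them₆*: the embedded TP, whose subject is the jurors₃.
*the witnesses₁* c-commands the pronoun but from outside its binding domain, and is not c-commanded by it → coindexation permitted.
*the negotiators₂* c-commands the pronoun but from outside its binding domain, and is not c-commanded by it → coindexation permitted.
*the jurors₃* c-commands the pronoun within its binding domain → coindexation would violate Principle B.
*the musicians₄*: the pronoun c-commands this R-expression → coindexation would violate Principle C on *the musicians₄*.
*the engineers₅* and the pronoun do not c-command one another → neither Principle B nor Principle C is at stake; coindexation permitted.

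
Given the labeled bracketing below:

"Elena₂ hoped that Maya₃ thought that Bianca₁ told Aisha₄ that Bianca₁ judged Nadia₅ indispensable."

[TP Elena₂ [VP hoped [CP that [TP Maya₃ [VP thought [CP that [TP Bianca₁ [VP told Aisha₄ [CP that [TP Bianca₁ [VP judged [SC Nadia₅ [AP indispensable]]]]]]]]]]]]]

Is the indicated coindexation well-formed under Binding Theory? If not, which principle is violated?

Principle C

The two coindexed NPs are *Bianca₁* (the higher occurrence) and *Bianca₁* (the lower occurrence).
*Bianca₁* (the lower occurrence) is an R-expression. Principle C requires it to be free everywhere.
*Bianca₁* (the higher occurrence) c-commands it and carries the same index.
The R-expression is bound → Principle C violation.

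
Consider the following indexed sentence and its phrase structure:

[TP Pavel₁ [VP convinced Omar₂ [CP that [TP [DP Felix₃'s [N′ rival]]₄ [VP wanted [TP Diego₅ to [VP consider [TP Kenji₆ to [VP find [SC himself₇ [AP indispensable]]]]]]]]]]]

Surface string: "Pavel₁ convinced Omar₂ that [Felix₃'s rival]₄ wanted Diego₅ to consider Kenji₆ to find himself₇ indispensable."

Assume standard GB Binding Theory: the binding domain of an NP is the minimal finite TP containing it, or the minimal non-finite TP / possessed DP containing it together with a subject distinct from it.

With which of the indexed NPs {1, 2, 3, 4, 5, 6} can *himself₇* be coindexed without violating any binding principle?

*himself* is an anaphor, so Principle A applies: it must be bound in its binding domain.
Binding domain of *himself₇*: the embedded TP, whose subject is Kenji₆.
*Pavel₁* c-commands the anaphor but is outside its binding domain → cannot satisfy Principle A.
*Omar₂* c-commands the anaphor but is outside its binding domain → cannot satisfy Principle A.
*Felix₃* does not c-command the anaphor → cannot bind it.
*[Felix₃'s rival]₄* c-commands the anaphor but is outside its binding domain → cannot satisfy Principle A.
*Diego₅* c-commands the anaphor but is outside its binding domain → cannot satisfy Principle A.
*Kenji₆* c-commands the anaphor within its binding domain → licit binder.

{6}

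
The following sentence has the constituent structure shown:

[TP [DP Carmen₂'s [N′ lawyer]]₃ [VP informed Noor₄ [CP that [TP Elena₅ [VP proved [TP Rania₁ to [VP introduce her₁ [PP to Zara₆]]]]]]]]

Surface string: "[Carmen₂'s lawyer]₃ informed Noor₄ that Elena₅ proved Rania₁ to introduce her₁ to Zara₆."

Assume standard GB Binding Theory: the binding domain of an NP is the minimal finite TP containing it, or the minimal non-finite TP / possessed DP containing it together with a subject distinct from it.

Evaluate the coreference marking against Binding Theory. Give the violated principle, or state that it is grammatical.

Principle B

The two coindexed NPs are *Rania₁* and *her₁*.
*her₁* is a pronoun. Its binding domain is the embedded TP, whose subject is Rania₁.
*Rania₁* c-commands it within that domain and carries the same index.
The pronoun is locally bound → Principle B violation.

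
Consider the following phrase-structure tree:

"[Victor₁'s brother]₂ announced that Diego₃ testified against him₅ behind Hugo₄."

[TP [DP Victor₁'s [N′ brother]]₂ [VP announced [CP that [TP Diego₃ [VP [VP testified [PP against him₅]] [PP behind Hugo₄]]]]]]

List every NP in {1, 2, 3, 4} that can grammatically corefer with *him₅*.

*him* is a pronoun, so Principle B applies: it must be free in its binding domain.
Binding domain of *him₅*: the embedded TP, whose subject is Diego₃.
*Victor₁* and the pronoun do not c-command one another → neither Principle B nor Principle C is at stake; coindexation permitted.
*[Victor₁'s brother]₂* c-commands the pronoun but from outside its binding domain, and is not c-commanded by it → coindexation permitted.
*Diego₃* c-commands the pronoun within its binding domain → coindexation would violate Principle B.
*Hugo₄* and the pronoun do not c-command one another → neither Principle B nor Principle C is at stake; coindexation permitted.

{1, 2, 4}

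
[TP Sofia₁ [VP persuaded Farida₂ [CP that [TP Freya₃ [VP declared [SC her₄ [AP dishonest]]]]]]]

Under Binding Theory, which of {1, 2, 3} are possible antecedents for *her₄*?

{1, 2}

*her* is a pronoun, so Principle B applies: it must be free in its binding domain.
Binding domain of *her₄*: the embedded TP, whose subject is Freya₃.
*Sofia₁* c-commands the pronoun but from outside its binding domain, and is not c-commanded by it → coindexation permitted.
*Farida₂* c-commands the pronoun but from outside its binding domain, and is not c-commanded by it → coindexation permitted.
*Freya₃* c-commands the pronoun within its binding domain → coindexation would violate Principle B.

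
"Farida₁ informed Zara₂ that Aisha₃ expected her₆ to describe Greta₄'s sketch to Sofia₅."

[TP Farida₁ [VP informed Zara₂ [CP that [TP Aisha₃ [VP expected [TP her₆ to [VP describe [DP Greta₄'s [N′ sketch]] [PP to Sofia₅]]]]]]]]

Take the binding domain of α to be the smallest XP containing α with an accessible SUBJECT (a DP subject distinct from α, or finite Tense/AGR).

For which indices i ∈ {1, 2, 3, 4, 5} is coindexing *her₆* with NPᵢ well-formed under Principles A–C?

{1, 2}

*her* is a pronoun, so Principle B applies: it must be free in its binding domain.
Binding domain of *her₆*: the embedded TP, whose subject is Aisha₃.
*Farida₁* c-commands the pronoun but from outside its binding domain, and is not c-commanded by it → coindexation permitted.
*Zara₂* c-commands the pronoun but from outside its binding domain, and is not c-commanded by it → coindexation permitted.
*Aisha₃* c-commands the pronoun within its binding domain → coindexation would violate Principle B.
*Greta₄*: the pronoun c-commands this R-expression → coindexation would violate Principle C on *Greta₄*.
*Sofia₅*: the pronoun c-commands this R-expression → coindexation would violate Principle C on *Sofia₅*.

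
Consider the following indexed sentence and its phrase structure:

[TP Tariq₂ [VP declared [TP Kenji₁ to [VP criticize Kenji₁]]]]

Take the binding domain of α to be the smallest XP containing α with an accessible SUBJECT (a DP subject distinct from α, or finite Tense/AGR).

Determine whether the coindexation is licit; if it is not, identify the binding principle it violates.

The two coindexed NPs are *Kenji₁* (the higher occurrence) and *Kenji₁* (the lower occurrence).
*Kenji₁* (the lower occurrence) is an R-expression. Principle C requires it to be free everywhere.
*Kenji₁* (the higher occurrence) c-commands it and carries the same index.
The R-expression is bound → Principle C violation.

Principle C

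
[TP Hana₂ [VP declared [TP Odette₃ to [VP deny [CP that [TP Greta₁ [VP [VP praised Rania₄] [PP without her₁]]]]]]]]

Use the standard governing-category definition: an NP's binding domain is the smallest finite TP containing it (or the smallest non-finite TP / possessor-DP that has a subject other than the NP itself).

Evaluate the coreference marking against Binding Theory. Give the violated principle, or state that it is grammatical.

Principle B

The two coindexed NPs are *Greta₁* and *her₁*.
*her₁* is a pronoun. Its binding domain is the embedded TP, whose subject is Greta₁.
*Greta₁* c-commands it within that domain and carries the same index.
The pronoun is locally bound → Principle B violation.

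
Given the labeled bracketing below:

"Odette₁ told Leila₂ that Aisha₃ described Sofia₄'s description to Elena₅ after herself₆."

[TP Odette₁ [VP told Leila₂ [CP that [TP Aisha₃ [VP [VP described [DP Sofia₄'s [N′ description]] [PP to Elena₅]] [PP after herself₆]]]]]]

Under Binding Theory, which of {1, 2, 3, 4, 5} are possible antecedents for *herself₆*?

*herself* is an anaphor, so Principle A applies: it must be bound in its binding domain.
Binding domain of *herself₆*: the embedded TP, whose subject is Aisha₃.
*Odette₁* c-commands the anaphor but is outside its binding domain → cannot satisfy Principle A.
*Leila₂* c-commands the anaphor but is outside its binding domain → cannot satisfy Principle A.
*Aisha₃* c-commands the anaphor within its binding domain → licit binder.
*Sofia₄* does not c-command the anaphor → cannot bind it.
*Elena₅* does not c-command the anaphor → cannot bind it.

{3}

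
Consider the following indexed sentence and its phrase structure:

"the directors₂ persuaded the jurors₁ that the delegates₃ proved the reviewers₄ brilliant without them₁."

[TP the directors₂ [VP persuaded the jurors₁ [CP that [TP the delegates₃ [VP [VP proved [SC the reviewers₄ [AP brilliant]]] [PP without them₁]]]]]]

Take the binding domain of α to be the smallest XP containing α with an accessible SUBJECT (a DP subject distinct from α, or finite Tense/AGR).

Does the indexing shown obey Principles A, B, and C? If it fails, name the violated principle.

The two coindexed NPs are *the jurors₁* and *them₁*.
*them₁* is a pronoun; its binding domain is the embedded TP, whose subject is the delegates₃. Within that domain it is c-commanded only by *the delegates₃*, which carries a different index — the pronoun is free locally, so Principle B holds.
*the jurors₁* is an R-expression; *them₁* does not c-command it, and no other NP shares its index, so Principle C is satisfied.
All principles are respected.

grammatical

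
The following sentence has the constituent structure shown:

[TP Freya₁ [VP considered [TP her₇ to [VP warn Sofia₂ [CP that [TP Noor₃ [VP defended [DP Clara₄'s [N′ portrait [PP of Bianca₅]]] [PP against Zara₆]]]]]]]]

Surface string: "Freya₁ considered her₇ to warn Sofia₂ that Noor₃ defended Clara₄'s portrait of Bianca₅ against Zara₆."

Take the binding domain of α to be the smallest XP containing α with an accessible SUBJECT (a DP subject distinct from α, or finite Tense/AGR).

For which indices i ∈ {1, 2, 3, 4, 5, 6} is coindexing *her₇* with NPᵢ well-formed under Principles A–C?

*her* is a pronoun, so Principle B applies: it must be free in its binding domain.
Binding domain of *her₇*: the matrix TP, whose subject is Freya₁.
*Freya₁* c-commands the pronoun within its binding domain → coindexation would violate Principle B.
*Sofia₂*: the pronoun c-commands this R-expression → coindexation would violate Principle C on *Sofia₂*.
*Noor₃*: the pronoun c-commands this R-expression → coindexation would violate Principle C on *Noor₃*.
*Clara₄*: the pronoun c-commands this R-expression → coindexation would violate Principle C on *Clara₄*.
*Bianca₅*: the pronoun c-commands this R-expression → coindexation would violate Principle C on *Bianca₅*.
*Zara₆*: the pronoun c-commands this R-expression → coindexation would violate Principle C on *Zara₆*.

none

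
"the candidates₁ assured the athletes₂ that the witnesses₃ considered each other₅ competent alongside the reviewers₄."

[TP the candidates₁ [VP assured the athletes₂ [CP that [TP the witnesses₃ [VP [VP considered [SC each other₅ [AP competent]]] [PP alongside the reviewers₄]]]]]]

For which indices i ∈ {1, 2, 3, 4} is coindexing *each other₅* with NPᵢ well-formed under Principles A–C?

{3}

*each other* is an anaphor, so Principle A applies: it must be bound in its binding domain.
Binding domain of *each other₅*: the embedded TP, whose subject is the witnesses₃.
*the candidates₁* c-commands the anaphor but is outside its binding domain → cannot satisfy Principle A.
*the athletes₂* c-commands the anaphor but is outside its binding domain → cannot satisfy Principle A.
*the witnesses₃* c-commands the anaphor within its binding domain → licit binder.
*the reviewers₄* does not c-command the anaphor → cannot bind it.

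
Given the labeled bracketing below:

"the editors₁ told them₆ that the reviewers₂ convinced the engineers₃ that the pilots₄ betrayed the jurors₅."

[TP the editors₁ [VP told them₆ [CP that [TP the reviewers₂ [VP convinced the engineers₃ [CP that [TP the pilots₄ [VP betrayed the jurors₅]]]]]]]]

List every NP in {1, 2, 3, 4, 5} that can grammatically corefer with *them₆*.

none

*them* is a pronoun, so Principle B applies: it must be free in its binding domain.
Binding domain of *them₆*: the matrix TP, whose subject is the editors₁.
*the editors₁* c-commands the pronoun within its binding domain → coindexation would violate Principle B.
*the reviewers₂*: the pronoun c-commands this R-expression → coindexation would violate Principle C on *the reviewers₂*.
*the engineers₃*: the pronoun c-commands this R-expression → coindexation would violate Principle C on *the engineers₃*.
*the pilots₄*: the pronoun c-commands this R-expression → coindexation would violate Principle C on *the pilots₄*.
*the jurors₅*: the pronoun c-commands this R-expression → coindexation would violate Principle C on *the jurors₅*.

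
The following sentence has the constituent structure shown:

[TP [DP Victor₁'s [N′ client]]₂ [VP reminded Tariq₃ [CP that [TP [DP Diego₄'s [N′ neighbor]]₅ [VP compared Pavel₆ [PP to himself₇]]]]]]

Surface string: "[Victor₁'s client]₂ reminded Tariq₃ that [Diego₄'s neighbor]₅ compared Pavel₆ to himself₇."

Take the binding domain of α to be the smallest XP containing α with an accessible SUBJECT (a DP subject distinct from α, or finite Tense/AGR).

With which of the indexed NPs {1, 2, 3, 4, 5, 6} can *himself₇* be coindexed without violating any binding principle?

*himself* is an anaphor, so Principle A applies: it must be bound in its binding domain.
Binding domain of *himself₇*: the embedded TP, whose subject is [Diego₄'s neighbor]₅.
*Victor₁* does not c-command the anaphor → cannot bind it.
*[Victor₁'s client]₂* c-commands the anaphor but is outside its binding domain → cannot satisfy Principle A.
*Tariq₃* c-commands the anaphor but is outside its binding domain → cannot satisfy Principle A.
*Diego₄* does not c-command the anaphor → cannot bind it.
*[Diego₄'s neighbor]₅* c-commands the anaphor within its binding domain → licit binder.
*Pavel₆* c-commands the anaphor within its binding domain → licit binder.

{5, 6}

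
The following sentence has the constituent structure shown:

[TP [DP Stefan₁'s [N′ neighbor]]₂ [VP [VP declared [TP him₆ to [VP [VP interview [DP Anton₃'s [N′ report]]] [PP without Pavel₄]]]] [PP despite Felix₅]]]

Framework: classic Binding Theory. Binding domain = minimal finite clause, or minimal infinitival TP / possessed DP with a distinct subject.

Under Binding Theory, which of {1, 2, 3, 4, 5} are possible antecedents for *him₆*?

{1, 5}

*him* is a pronoun, so Principle B applies: it must be free in its binding domain.
Binding domain of *him₆*: the matrix TP, whose subject is [Stefan₁'s neighbor]₂.
*Stefan₁* and the pronoun do not c-command one another → neither Principle B nor Principle C is at stake; coindexation permitted.
*[Stefan₁'s neighbor]₂* c-commands the pronoun within its binding domain → coindexation would violate Principle B.
*Anton₃*: the pronoun c-commands this R-expression → coindexation would violate Principle C on *Anton₃*.
*Pavel₄*: the pronoun c-commands this R-expression → coindexation would violate Principle C on *Pavel₄*.
*Felix₅* and the pronoun do not c-command one another → neither Principle B nor Principle C is at stake; coindexation permitted.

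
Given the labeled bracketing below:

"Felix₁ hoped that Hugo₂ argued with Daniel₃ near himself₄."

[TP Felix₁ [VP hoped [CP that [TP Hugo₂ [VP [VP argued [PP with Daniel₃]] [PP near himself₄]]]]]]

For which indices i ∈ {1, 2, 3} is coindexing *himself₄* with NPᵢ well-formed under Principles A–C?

{2}

*himself* is an anaphor, so Principle A applies: it must be bound in its binding domain.
Binding domain of *himself₄*: the embedded TP, whose subject is Hugo₂.
*Felix₁* c-commands the anaphor but is outside its binding domain → cannot satisfy Principle A.
*Hugo₂* c-commands the anaphor within its binding domain → licit binder.
*Daniel₃* does not c-command the anaphor → cannot bind it.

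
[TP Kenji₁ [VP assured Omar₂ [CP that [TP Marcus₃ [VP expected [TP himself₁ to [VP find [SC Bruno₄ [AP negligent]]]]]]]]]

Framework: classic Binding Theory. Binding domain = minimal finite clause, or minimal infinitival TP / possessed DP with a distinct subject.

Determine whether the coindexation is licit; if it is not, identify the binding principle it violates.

The two coindexed NPs are *Kenji₁* and *himself₁*.
*himself₁* is an anaphor. Principle A requires it to be bound within its binding domain — the embedded TP, whose subject is Marcus₃.
Within that domain it is c-commanded by *Marcus₃*, which does not share its index.
*Kenji₁* does c-command the anaphor, but from outside its binding domain.
The anaphor is unbound in its domain → Principle A violation.

Principle A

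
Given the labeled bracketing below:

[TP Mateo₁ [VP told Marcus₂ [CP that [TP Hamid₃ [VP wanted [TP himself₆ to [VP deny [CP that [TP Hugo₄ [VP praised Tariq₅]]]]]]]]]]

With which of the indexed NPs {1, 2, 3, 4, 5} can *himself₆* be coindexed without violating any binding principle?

*himself* is an anaphor, so Principle A applies: it must be bound in its binding domain.
Binding domain of *himself₆*: the embedded TP, whose subject is Hamid₃.
*Mateo₁* c-commands the anaphor but is outside its binding domain → cannot satisfy Principle A.
*Marcus₂* c-commands the anaphor but is outside its binding domain → cannot satisfy Principle A.
*Hamid₃* c-commands the anaphor within its binding domain → licit binder.
*Hugo₄* does not c-command the anaphor → cannot bind it.
*Tariq₅* does not c-command the anaphor → cannot bind it.

{3}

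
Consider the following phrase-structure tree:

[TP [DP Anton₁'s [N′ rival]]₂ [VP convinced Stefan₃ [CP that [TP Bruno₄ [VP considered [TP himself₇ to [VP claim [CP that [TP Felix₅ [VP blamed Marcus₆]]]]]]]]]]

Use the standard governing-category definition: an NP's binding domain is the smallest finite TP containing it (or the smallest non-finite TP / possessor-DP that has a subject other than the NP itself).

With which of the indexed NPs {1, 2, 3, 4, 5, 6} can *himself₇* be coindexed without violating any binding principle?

{4}

*himself* is an anaphor, so Principle A applies: it must be bound in its binding domain.
Binding domain of *himself₇*: the embedded TP, whose subject is Bruno₄.
*Anton₁* does not c-command the anaphor → cannot bind it.
*[Anton₁'s rival]₂* c-commands the anaphor but is outside its binding domain → cannot satisfy Principle A.
*Stefan₃* c-commands the anaphor but is outside its binding domain → cannot satisfy Principle A.
*Bruno₄* c-commands the anaphor within its binding domain → licit binder.
*Felix₅* does not c-command the anaphor → cannot bind it.
*Marcus₆* does not c-command the anaphor → cannot bind it.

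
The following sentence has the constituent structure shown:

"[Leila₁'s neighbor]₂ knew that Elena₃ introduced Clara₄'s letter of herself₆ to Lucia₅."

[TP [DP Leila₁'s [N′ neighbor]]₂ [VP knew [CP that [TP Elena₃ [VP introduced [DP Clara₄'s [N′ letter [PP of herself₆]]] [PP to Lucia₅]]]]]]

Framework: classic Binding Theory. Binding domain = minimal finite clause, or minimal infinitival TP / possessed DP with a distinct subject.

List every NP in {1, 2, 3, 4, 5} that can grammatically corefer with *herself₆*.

*herself* is an anaphor, so Principle A applies: it must be bound in its binding domain.
Binding domain of *herself₆*: the possessed DP, whose subject is Clara₄.
*Leila₁* does not c-command the anaphor → cannot bind it.
*[Leila₁'s neighbor]₂* c-commands the anaphor but is outside its binding domain → cannot satisfy Principle A.
*Elena₃* c-commands the anaphor but is outside its binding domain → cannot satisfy Principle A.
*Clara₄* c-commands the anaphor within its binding domain → licit binder.
*Lucia₅* does not c-command the anaphor → cannot bind it.

{4}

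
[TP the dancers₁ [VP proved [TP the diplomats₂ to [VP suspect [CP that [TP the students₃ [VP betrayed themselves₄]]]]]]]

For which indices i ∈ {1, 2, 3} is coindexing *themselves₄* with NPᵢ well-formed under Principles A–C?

{3}

*themselves* is an anaphor, so Principle A applies: it must be bound in its binding domain.
Binding domain of *themselves₄*: the embedded TP, whose subject is the students₃.
*the dancers₁* c-commands the anaphor but is outside its binding domain → cannot satisfy Principle A.
*the diplomats₂* c-commands the anaphor but is outside its binding domain → cannot satisfy Principle A.
*the students₃* c-commands the anaphor within its binding domain → licit binder.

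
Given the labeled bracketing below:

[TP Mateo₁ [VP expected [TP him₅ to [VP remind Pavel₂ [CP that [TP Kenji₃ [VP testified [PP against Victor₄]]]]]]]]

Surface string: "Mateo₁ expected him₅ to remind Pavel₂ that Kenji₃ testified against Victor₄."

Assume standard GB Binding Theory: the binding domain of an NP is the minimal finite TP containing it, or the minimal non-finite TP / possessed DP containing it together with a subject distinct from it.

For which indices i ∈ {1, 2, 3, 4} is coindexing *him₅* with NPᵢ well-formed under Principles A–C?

none

*him* is a pronoun, so Principle B applies: it must be free in its binding domain.
Binding domain of *him₅*: the matrix TP, whose subject is Mateo₁.
*Mateo₁* c-commands the pronoun within its binding domain → coindexation would violate Principle B.
*Pavel₂*: the pronoun c-commands this R-expression → coindexation would violate Principle C on *Pavel₂*.
*Kenji₃*: the pronoun c-commands this R-expression → coindexation would violate Principle C on *Kenji₃*.
*Victor₄*: the pronoun c-commands this R-expression → coindexation would violate Principle C on *Victor₄*.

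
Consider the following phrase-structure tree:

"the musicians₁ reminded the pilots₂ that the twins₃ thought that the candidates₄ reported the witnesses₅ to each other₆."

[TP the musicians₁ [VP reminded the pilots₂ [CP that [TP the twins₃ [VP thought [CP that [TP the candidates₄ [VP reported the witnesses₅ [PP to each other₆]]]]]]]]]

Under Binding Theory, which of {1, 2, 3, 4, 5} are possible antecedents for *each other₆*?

*each other* is an anaphor, so Principle A applies: it must be bound in its binding domain.
Binding domain of *each other₆*: the embedded TP, whose subject is the candidates₄.
*the musicians₁* c-commands the anaphor but is outside its binding domain → cannot satisfy Principle A.
*the pilots₂* c-commands the anaphor but is outside its binding domain → cannot satisfy Principle A.
*the twins₃* c-commands the anaphor but is outside its binding domain → cannot satisfy Principle A.
*the candidates₄* c-commands the anaphor within its binding domain → licit binder.
*the witnesses₅* c-commands the anaphor within its binding domain → licit binder.

{4, 5}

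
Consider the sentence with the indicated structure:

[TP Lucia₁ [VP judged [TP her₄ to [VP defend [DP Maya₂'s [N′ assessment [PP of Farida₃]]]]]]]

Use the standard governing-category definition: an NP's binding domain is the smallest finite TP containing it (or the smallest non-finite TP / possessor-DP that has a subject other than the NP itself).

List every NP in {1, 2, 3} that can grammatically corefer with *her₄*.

none

*her* is a pronoun, so Principle B applies: it must be free in its binding domain.
Binding domain of *her₄*: the matrix TP, whose subject is Lucia₁.
*Lucia₁* c-commands the pronoun within its binding domain → coindexation would violate Principle B.
*Maya₂*: the pronoun c-commands this R-expression → coindexation would violate Principle C on *Maya₂*.
*Farida₃*: the pronoun c-commands this R-expression → coindexation would violate Principle C on *Farida₃*.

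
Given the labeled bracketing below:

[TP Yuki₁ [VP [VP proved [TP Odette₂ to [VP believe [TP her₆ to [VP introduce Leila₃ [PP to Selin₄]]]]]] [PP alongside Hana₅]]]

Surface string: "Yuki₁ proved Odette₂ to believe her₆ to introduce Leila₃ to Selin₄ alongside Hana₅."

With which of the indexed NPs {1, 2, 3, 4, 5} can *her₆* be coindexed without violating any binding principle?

{1, 5}

*her* is a pronoun, so Principle B applies: it must be free in its binding domain.
Binding domain of *her₆*: the embedded TP, whose subject is Odette₂.
*Yuki₁* c-commands the pronoun but from outside its binding domain, and is not c-commanded by it → coindexation permitted.
*Odette₂* c-commands the pronoun within its binding domain → coindexation would violate Principle B.
*Leila₃*: the pronoun c-commands this R-expression → coindexation would violate Principle C on *Leila₃*.
*Selin₄*: the pronoun c-commands this R-expression → coindexation would violate Principle C on *Selin₄*.
*Hana₅* and the pronoun do not c-command one another → neither Principle B nor Principle C is at stake; coindexation permitted.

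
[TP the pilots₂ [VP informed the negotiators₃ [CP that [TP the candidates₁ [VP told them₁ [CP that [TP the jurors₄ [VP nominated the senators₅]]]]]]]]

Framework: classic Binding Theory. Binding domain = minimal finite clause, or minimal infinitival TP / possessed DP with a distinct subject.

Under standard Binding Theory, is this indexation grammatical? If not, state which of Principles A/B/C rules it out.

The two coindexed NPs are *the candidates₁* and *them₁*.
*them₁* is a pronoun. Its binding domain is the embedded TP, whose subject is the candidates₁.
*the candidates₁* c-commands it within that domain and carries the same index.
The pronoun is locally bound → Principle B violation.

Principle B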